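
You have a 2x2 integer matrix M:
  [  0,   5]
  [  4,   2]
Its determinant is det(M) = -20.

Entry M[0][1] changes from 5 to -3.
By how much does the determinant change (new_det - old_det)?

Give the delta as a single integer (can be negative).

Cofactor C_01 = -4
Entry delta = -3 - 5 = -8
Det delta = entry_delta * cofactor = -8 * -4 = 32

Answer: 32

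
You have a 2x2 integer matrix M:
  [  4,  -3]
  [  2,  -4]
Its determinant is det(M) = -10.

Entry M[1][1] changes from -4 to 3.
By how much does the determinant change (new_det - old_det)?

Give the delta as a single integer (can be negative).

Answer: 28

Derivation:
Cofactor C_11 = 4
Entry delta = 3 - -4 = 7
Det delta = entry_delta * cofactor = 7 * 4 = 28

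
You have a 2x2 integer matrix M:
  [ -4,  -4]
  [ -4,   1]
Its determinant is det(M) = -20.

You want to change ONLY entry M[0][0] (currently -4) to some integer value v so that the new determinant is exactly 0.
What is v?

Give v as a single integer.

Answer: 16

Derivation:
det is linear in entry M[0][0]: det = old_det + (v - -4) * C_00
Cofactor C_00 = 1
Want det = 0: -20 + (v - -4) * 1 = 0
  (v - -4) = 20 / 1 = 20
  v = -4 + (20) = 16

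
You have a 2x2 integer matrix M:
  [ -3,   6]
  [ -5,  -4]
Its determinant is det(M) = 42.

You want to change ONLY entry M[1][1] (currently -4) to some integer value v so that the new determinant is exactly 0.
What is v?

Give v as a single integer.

det is linear in entry M[1][1]: det = old_det + (v - -4) * C_11
Cofactor C_11 = -3
Want det = 0: 42 + (v - -4) * -3 = 0
  (v - -4) = -42 / -3 = 14
  v = -4 + (14) = 10

Answer: 10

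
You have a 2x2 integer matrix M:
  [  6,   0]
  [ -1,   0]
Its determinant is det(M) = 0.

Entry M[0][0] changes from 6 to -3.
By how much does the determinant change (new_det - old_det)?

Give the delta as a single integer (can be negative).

Cofactor C_00 = 0
Entry delta = -3 - 6 = -9
Det delta = entry_delta * cofactor = -9 * 0 = 0

Answer: 0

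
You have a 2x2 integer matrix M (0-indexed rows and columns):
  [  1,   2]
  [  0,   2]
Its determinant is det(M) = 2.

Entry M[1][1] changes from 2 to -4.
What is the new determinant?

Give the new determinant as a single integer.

det is linear in row 1: changing M[1][1] by delta changes det by delta * cofactor(1,1).
Cofactor C_11 = (-1)^(1+1) * minor(1,1) = 1
Entry delta = -4 - 2 = -6
Det delta = -6 * 1 = -6
New det = 2 + -6 = -4

Answer: -4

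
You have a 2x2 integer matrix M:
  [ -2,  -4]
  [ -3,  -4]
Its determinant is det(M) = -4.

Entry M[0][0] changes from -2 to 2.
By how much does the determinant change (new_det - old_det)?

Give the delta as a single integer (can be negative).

Answer: -16

Derivation:
Cofactor C_00 = -4
Entry delta = 2 - -2 = 4
Det delta = entry_delta * cofactor = 4 * -4 = -16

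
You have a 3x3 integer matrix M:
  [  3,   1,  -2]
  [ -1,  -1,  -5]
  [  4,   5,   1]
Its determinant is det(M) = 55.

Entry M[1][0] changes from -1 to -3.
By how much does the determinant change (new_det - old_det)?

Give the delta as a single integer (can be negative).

Cofactor C_10 = -11
Entry delta = -3 - -1 = -2
Det delta = entry_delta * cofactor = -2 * -11 = 22

Answer: 22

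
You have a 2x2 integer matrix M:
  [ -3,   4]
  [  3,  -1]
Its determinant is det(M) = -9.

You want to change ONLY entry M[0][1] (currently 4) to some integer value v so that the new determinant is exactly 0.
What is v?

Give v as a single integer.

Answer: 1

Derivation:
det is linear in entry M[0][1]: det = old_det + (v - 4) * C_01
Cofactor C_01 = -3
Want det = 0: -9 + (v - 4) * -3 = 0
  (v - 4) = 9 / -3 = -3
  v = 4 + (-3) = 1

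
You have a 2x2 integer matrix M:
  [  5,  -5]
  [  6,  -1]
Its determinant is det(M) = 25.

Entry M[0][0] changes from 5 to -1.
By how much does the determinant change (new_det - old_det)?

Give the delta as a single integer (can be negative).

Cofactor C_00 = -1
Entry delta = -1 - 5 = -6
Det delta = entry_delta * cofactor = -6 * -1 = 6

Answer: 6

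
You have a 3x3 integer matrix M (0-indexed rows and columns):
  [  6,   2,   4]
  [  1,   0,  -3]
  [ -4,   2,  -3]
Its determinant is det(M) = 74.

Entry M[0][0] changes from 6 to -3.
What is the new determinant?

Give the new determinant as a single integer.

det is linear in row 0: changing M[0][0] by delta changes det by delta * cofactor(0,0).
Cofactor C_00 = (-1)^(0+0) * minor(0,0) = 6
Entry delta = -3 - 6 = -9
Det delta = -9 * 6 = -54
New det = 74 + -54 = 20

Answer: 20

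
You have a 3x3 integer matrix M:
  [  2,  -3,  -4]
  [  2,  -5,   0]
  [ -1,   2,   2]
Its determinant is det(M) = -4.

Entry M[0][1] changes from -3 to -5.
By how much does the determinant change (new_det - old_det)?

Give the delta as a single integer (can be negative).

Answer: 8

Derivation:
Cofactor C_01 = -4
Entry delta = -5 - -3 = -2
Det delta = entry_delta * cofactor = -2 * -4 = 8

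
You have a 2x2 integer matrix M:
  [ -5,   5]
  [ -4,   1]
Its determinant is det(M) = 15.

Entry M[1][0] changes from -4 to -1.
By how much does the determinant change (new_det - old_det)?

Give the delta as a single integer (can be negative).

Answer: -15

Derivation:
Cofactor C_10 = -5
Entry delta = -1 - -4 = 3
Det delta = entry_delta * cofactor = 3 * -5 = -15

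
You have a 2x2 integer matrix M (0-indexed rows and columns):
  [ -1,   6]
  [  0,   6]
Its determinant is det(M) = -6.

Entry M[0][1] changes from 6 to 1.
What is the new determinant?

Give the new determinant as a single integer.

Answer: -6

Derivation:
det is linear in row 0: changing M[0][1] by delta changes det by delta * cofactor(0,1).
Cofactor C_01 = (-1)^(0+1) * minor(0,1) = 0
Entry delta = 1 - 6 = -5
Det delta = -5 * 0 = 0
New det = -6 + 0 = -6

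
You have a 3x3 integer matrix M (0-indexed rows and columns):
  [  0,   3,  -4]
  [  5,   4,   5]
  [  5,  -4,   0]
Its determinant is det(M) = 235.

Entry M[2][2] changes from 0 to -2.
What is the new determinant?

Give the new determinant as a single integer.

det is linear in row 2: changing M[2][2] by delta changes det by delta * cofactor(2,2).
Cofactor C_22 = (-1)^(2+2) * minor(2,2) = -15
Entry delta = -2 - 0 = -2
Det delta = -2 * -15 = 30
New det = 235 + 30 = 265

Answer: 265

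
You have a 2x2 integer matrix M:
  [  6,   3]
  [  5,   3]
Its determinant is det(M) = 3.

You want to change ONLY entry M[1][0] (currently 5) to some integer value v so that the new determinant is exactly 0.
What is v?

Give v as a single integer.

Answer: 6

Derivation:
det is linear in entry M[1][0]: det = old_det + (v - 5) * C_10
Cofactor C_10 = -3
Want det = 0: 3 + (v - 5) * -3 = 0
  (v - 5) = -3 / -3 = 1
  v = 5 + (1) = 6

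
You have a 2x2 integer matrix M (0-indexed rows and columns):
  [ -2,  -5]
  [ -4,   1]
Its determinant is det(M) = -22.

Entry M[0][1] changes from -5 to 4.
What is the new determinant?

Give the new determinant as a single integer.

det is linear in row 0: changing M[0][1] by delta changes det by delta * cofactor(0,1).
Cofactor C_01 = (-1)^(0+1) * minor(0,1) = 4
Entry delta = 4 - -5 = 9
Det delta = 9 * 4 = 36
New det = -22 + 36 = 14

Answer: 14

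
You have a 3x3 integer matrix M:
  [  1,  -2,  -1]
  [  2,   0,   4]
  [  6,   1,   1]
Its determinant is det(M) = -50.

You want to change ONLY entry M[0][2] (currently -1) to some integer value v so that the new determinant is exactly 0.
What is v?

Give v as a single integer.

det is linear in entry M[0][2]: det = old_det + (v - -1) * C_02
Cofactor C_02 = 2
Want det = 0: -50 + (v - -1) * 2 = 0
  (v - -1) = 50 / 2 = 25
  v = -1 + (25) = 24

Answer: 24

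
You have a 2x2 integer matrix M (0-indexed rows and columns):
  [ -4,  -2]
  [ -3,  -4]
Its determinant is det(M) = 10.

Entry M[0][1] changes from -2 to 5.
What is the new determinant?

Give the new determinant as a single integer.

det is linear in row 0: changing M[0][1] by delta changes det by delta * cofactor(0,1).
Cofactor C_01 = (-1)^(0+1) * minor(0,1) = 3
Entry delta = 5 - -2 = 7
Det delta = 7 * 3 = 21
New det = 10 + 21 = 31

Answer: 31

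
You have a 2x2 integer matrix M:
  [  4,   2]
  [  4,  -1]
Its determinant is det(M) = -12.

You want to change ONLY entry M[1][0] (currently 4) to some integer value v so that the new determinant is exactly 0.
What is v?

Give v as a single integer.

det is linear in entry M[1][0]: det = old_det + (v - 4) * C_10
Cofactor C_10 = -2
Want det = 0: -12 + (v - 4) * -2 = 0
  (v - 4) = 12 / -2 = -6
  v = 4 + (-6) = -2

Answer: -2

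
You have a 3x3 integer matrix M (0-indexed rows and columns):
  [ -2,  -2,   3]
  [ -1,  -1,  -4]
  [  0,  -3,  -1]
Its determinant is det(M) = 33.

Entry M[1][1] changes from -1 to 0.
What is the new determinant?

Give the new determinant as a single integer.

Answer: 35

Derivation:
det is linear in row 1: changing M[1][1] by delta changes det by delta * cofactor(1,1).
Cofactor C_11 = (-1)^(1+1) * minor(1,1) = 2
Entry delta = 0 - -1 = 1
Det delta = 1 * 2 = 2
New det = 33 + 2 = 35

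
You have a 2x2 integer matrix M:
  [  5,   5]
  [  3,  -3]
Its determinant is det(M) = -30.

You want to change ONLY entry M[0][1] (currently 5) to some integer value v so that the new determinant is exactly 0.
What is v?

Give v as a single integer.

Answer: -5

Derivation:
det is linear in entry M[0][1]: det = old_det + (v - 5) * C_01
Cofactor C_01 = -3
Want det = 0: -30 + (v - 5) * -3 = 0
  (v - 5) = 30 / -3 = -10
  v = 5 + (-10) = -5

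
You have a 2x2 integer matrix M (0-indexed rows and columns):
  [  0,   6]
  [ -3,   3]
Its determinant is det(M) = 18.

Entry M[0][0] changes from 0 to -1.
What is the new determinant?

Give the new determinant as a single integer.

det is linear in row 0: changing M[0][0] by delta changes det by delta * cofactor(0,0).
Cofactor C_00 = (-1)^(0+0) * minor(0,0) = 3
Entry delta = -1 - 0 = -1
Det delta = -1 * 3 = -3
New det = 18 + -3 = 15

Answer: 15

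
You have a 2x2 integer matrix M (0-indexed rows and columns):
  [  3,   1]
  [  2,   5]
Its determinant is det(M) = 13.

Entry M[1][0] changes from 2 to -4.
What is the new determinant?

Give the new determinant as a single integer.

det is linear in row 1: changing M[1][0] by delta changes det by delta * cofactor(1,0).
Cofactor C_10 = (-1)^(1+0) * minor(1,0) = -1
Entry delta = -4 - 2 = -6
Det delta = -6 * -1 = 6
New det = 13 + 6 = 19

Answer: 19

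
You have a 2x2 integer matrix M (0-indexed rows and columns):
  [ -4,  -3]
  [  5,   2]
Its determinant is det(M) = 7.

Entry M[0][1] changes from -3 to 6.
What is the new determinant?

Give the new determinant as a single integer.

Answer: -38

Derivation:
det is linear in row 0: changing M[0][1] by delta changes det by delta * cofactor(0,1).
Cofactor C_01 = (-1)^(0+1) * minor(0,1) = -5
Entry delta = 6 - -3 = 9
Det delta = 9 * -5 = -45
New det = 7 + -45 = -38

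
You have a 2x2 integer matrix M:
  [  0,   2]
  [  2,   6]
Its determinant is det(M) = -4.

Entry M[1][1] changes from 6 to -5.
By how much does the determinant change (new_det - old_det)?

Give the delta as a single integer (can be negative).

Answer: 0

Derivation:
Cofactor C_11 = 0
Entry delta = -5 - 6 = -11
Det delta = entry_delta * cofactor = -11 * 0 = 0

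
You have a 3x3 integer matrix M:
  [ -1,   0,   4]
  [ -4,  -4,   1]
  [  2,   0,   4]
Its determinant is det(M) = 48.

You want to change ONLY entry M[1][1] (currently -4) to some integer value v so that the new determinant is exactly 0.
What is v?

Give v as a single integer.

det is linear in entry M[1][1]: det = old_det + (v - -4) * C_11
Cofactor C_11 = -12
Want det = 0: 48 + (v - -4) * -12 = 0
  (v - -4) = -48 / -12 = 4
  v = -4 + (4) = 0

Answer: 0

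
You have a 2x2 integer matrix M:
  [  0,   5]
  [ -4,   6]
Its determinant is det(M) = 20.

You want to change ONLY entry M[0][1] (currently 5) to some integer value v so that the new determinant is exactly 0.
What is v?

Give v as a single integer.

Answer: 0

Derivation:
det is linear in entry M[0][1]: det = old_det + (v - 5) * C_01
Cofactor C_01 = 4
Want det = 0: 20 + (v - 5) * 4 = 0
  (v - 5) = -20 / 4 = -5
  v = 5 + (-5) = 0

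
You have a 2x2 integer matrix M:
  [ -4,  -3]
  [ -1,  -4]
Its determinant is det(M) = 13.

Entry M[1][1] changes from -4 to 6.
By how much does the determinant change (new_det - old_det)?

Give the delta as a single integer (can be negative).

Answer: -40

Derivation:
Cofactor C_11 = -4
Entry delta = 6 - -4 = 10
Det delta = entry_delta * cofactor = 10 * -4 = -40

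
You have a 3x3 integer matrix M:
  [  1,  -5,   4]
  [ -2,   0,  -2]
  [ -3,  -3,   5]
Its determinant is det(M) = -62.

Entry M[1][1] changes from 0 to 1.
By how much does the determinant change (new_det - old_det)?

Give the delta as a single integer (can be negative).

Cofactor C_11 = 17
Entry delta = 1 - 0 = 1
Det delta = entry_delta * cofactor = 1 * 17 = 17

Answer: 17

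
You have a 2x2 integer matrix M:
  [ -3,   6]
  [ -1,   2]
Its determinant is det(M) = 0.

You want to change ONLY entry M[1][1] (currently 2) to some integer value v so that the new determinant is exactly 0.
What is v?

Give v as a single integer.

det is linear in entry M[1][1]: det = old_det + (v - 2) * C_11
Cofactor C_11 = -3
Want det = 0: 0 + (v - 2) * -3 = 0
  (v - 2) = 0 / -3 = 0
  v = 2 + (0) = 2

Answer: 2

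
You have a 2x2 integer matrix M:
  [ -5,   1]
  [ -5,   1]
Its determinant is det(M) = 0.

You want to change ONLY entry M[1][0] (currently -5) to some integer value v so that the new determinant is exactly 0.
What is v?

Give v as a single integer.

Answer: -5

Derivation:
det is linear in entry M[1][0]: det = old_det + (v - -5) * C_10
Cofactor C_10 = -1
Want det = 0: 0 + (v - -5) * -1 = 0
  (v - -5) = 0 / -1 = 0
  v = -5 + (0) = -5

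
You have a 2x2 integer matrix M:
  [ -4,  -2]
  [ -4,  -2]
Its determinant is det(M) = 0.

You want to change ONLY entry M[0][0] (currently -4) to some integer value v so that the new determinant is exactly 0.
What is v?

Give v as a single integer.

det is linear in entry M[0][0]: det = old_det + (v - -4) * C_00
Cofactor C_00 = -2
Want det = 0: 0 + (v - -4) * -2 = 0
  (v - -4) = 0 / -2 = 0
  v = -4 + (0) = -4

Answer: -4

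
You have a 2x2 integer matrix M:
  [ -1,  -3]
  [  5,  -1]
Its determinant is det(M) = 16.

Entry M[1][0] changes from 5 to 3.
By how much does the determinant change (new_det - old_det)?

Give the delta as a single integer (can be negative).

Cofactor C_10 = 3
Entry delta = 3 - 5 = -2
Det delta = entry_delta * cofactor = -2 * 3 = -6

Answer: -6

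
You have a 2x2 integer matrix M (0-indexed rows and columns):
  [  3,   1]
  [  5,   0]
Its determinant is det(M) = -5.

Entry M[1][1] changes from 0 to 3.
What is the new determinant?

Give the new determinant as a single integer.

Answer: 4

Derivation:
det is linear in row 1: changing M[1][1] by delta changes det by delta * cofactor(1,1).
Cofactor C_11 = (-1)^(1+1) * minor(1,1) = 3
Entry delta = 3 - 0 = 3
Det delta = 3 * 3 = 9
New det = -5 + 9 = 4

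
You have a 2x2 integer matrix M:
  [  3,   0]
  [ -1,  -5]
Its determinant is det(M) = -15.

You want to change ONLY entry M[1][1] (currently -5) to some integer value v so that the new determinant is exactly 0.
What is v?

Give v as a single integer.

Answer: 0

Derivation:
det is linear in entry M[1][1]: det = old_det + (v - -5) * C_11
Cofactor C_11 = 3
Want det = 0: -15 + (v - -5) * 3 = 0
  (v - -5) = 15 / 3 = 5
  v = -5 + (5) = 0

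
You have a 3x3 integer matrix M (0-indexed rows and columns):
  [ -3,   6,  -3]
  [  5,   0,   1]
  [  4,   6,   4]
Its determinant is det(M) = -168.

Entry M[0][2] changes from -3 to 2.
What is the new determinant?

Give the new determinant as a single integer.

Answer: -18

Derivation:
det is linear in row 0: changing M[0][2] by delta changes det by delta * cofactor(0,2).
Cofactor C_02 = (-1)^(0+2) * minor(0,2) = 30
Entry delta = 2 - -3 = 5
Det delta = 5 * 30 = 150
New det = -168 + 150 = -18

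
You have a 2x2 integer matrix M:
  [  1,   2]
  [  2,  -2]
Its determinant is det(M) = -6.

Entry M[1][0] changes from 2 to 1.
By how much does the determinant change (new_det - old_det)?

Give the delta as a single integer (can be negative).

Cofactor C_10 = -2
Entry delta = 1 - 2 = -1
Det delta = entry_delta * cofactor = -1 * -2 = 2

Answer: 2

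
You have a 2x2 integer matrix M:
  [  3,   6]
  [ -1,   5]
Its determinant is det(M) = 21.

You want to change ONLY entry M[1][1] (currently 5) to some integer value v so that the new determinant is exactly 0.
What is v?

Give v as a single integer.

det is linear in entry M[1][1]: det = old_det + (v - 5) * C_11
Cofactor C_11 = 3
Want det = 0: 21 + (v - 5) * 3 = 0
  (v - 5) = -21 / 3 = -7
  v = 5 + (-7) = -2

Answer: -2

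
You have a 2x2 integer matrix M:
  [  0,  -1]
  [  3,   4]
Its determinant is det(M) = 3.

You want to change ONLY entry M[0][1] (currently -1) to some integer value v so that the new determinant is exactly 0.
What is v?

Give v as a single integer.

Answer: 0

Derivation:
det is linear in entry M[0][1]: det = old_det + (v - -1) * C_01
Cofactor C_01 = -3
Want det = 0: 3 + (v - -1) * -3 = 0
  (v - -1) = -3 / -3 = 1
  v = -1 + (1) = 0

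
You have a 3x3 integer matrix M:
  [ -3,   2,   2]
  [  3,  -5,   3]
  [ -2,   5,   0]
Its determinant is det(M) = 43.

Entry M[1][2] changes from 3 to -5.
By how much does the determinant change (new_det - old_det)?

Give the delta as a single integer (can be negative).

Cofactor C_12 = 11
Entry delta = -5 - 3 = -8
Det delta = entry_delta * cofactor = -8 * 11 = -88

Answer: -88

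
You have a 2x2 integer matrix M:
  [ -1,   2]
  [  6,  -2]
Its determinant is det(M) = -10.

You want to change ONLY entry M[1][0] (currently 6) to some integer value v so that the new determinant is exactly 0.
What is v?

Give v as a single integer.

Answer: 1

Derivation:
det is linear in entry M[1][0]: det = old_det + (v - 6) * C_10
Cofactor C_10 = -2
Want det = 0: -10 + (v - 6) * -2 = 0
  (v - 6) = 10 / -2 = -5
  v = 6 + (-5) = 1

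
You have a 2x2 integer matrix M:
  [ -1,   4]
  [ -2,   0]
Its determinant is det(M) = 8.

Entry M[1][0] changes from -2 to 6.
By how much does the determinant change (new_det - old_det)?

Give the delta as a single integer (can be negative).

Cofactor C_10 = -4
Entry delta = 6 - -2 = 8
Det delta = entry_delta * cofactor = 8 * -4 = -32

Answer: -32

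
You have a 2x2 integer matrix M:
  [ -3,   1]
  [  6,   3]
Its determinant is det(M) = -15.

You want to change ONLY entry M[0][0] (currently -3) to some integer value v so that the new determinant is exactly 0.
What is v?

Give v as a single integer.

Answer: 2

Derivation:
det is linear in entry M[0][0]: det = old_det + (v - -3) * C_00
Cofactor C_00 = 3
Want det = 0: -15 + (v - -3) * 3 = 0
  (v - -3) = 15 / 3 = 5
  v = -3 + (5) = 2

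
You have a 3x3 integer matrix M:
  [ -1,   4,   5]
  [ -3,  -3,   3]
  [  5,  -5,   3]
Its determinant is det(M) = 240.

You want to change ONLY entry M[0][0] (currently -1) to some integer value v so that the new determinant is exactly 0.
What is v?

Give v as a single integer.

Answer: -41

Derivation:
det is linear in entry M[0][0]: det = old_det + (v - -1) * C_00
Cofactor C_00 = 6
Want det = 0: 240 + (v - -1) * 6 = 0
  (v - -1) = -240 / 6 = -40
  v = -1 + (-40) = -41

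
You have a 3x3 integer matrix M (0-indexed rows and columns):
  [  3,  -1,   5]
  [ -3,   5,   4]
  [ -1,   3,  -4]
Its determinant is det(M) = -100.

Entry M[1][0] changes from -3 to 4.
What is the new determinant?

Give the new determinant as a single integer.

Answer: -23

Derivation:
det is linear in row 1: changing M[1][0] by delta changes det by delta * cofactor(1,0).
Cofactor C_10 = (-1)^(1+0) * minor(1,0) = 11
Entry delta = 4 - -3 = 7
Det delta = 7 * 11 = 77
New det = -100 + 77 = -23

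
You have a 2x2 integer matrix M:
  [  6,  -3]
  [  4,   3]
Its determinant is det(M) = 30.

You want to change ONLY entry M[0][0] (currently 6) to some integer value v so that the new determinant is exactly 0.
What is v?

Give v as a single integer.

det is linear in entry M[0][0]: det = old_det + (v - 6) * C_00
Cofactor C_00 = 3
Want det = 0: 30 + (v - 6) * 3 = 0
  (v - 6) = -30 / 3 = -10
  v = 6 + (-10) = -4

Answer: -4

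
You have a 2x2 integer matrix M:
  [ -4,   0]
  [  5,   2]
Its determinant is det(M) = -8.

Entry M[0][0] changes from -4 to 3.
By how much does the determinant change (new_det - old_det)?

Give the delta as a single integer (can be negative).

Cofactor C_00 = 2
Entry delta = 3 - -4 = 7
Det delta = entry_delta * cofactor = 7 * 2 = 14

Answer: 14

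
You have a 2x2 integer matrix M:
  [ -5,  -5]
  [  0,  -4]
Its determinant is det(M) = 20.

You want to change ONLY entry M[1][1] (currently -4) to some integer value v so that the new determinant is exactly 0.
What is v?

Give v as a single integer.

Answer: 0

Derivation:
det is linear in entry M[1][1]: det = old_det + (v - -4) * C_11
Cofactor C_11 = -5
Want det = 0: 20 + (v - -4) * -5 = 0
  (v - -4) = -20 / -5 = 4
  v = -4 + (4) = 0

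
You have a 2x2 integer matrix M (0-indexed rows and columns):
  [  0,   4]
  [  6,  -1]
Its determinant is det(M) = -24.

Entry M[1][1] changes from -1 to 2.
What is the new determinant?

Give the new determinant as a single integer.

Answer: -24

Derivation:
det is linear in row 1: changing M[1][1] by delta changes det by delta * cofactor(1,1).
Cofactor C_11 = (-1)^(1+1) * minor(1,1) = 0
Entry delta = 2 - -1 = 3
Det delta = 3 * 0 = 0
New det = -24 + 0 = -24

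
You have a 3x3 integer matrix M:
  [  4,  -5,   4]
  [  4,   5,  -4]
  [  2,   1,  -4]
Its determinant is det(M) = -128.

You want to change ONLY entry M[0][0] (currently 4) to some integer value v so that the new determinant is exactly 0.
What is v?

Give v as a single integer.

Answer: -4

Derivation:
det is linear in entry M[0][0]: det = old_det + (v - 4) * C_00
Cofactor C_00 = -16
Want det = 0: -128 + (v - 4) * -16 = 0
  (v - 4) = 128 / -16 = -8
  v = 4 + (-8) = -4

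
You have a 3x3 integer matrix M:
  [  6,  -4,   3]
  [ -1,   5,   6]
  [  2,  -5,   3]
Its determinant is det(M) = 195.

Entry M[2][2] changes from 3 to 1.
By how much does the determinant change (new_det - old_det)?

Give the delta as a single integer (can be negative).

Cofactor C_22 = 26
Entry delta = 1 - 3 = -2
Det delta = entry_delta * cofactor = -2 * 26 = -52

Answer: -52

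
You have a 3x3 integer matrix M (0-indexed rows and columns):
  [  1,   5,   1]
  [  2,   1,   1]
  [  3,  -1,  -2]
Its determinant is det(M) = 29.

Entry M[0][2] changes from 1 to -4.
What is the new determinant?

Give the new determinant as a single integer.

det is linear in row 0: changing M[0][2] by delta changes det by delta * cofactor(0,2).
Cofactor C_02 = (-1)^(0+2) * minor(0,2) = -5
Entry delta = -4 - 1 = -5
Det delta = -5 * -5 = 25
New det = 29 + 25 = 54

Answer: 54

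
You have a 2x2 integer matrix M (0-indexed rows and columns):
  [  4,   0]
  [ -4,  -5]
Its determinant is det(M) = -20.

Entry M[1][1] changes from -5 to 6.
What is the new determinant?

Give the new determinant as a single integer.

det is linear in row 1: changing M[1][1] by delta changes det by delta * cofactor(1,1).
Cofactor C_11 = (-1)^(1+1) * minor(1,1) = 4
Entry delta = 6 - -5 = 11
Det delta = 11 * 4 = 44
New det = -20 + 44 = 24

Answer: 24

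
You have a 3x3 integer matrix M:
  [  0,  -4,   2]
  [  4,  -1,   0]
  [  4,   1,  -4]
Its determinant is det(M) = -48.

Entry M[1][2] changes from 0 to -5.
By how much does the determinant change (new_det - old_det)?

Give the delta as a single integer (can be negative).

Cofactor C_12 = -16
Entry delta = -5 - 0 = -5
Det delta = entry_delta * cofactor = -5 * -16 = 80

Answer: 80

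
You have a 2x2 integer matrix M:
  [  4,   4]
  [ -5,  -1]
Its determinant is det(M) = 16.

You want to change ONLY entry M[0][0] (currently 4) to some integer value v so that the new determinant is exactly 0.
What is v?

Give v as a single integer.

Answer: 20

Derivation:
det is linear in entry M[0][0]: det = old_det + (v - 4) * C_00
Cofactor C_00 = -1
Want det = 0: 16 + (v - 4) * -1 = 0
  (v - 4) = -16 / -1 = 16
  v = 4 + (16) = 20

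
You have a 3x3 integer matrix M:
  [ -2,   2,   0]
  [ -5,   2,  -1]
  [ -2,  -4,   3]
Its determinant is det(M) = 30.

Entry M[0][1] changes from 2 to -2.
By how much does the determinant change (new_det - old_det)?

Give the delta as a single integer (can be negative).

Answer: -68

Derivation:
Cofactor C_01 = 17
Entry delta = -2 - 2 = -4
Det delta = entry_delta * cofactor = -4 * 17 = -68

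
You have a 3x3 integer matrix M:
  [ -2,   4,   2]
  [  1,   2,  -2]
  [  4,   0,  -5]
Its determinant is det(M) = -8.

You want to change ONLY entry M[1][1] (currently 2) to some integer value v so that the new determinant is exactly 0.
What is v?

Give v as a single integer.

det is linear in entry M[1][1]: det = old_det + (v - 2) * C_11
Cofactor C_11 = 2
Want det = 0: -8 + (v - 2) * 2 = 0
  (v - 2) = 8 / 2 = 4
  v = 2 + (4) = 6

Answer: 6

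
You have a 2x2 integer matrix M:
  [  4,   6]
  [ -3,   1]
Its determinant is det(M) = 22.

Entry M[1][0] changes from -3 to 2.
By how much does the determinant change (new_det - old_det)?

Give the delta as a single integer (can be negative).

Cofactor C_10 = -6
Entry delta = 2 - -3 = 5
Det delta = entry_delta * cofactor = 5 * -6 = -30

Answer: -30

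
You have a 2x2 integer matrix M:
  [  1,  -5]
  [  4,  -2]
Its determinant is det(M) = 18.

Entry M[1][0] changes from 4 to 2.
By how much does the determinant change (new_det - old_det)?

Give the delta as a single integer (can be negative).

Answer: -10

Derivation:
Cofactor C_10 = 5
Entry delta = 2 - 4 = -2
Det delta = entry_delta * cofactor = -2 * 5 = -10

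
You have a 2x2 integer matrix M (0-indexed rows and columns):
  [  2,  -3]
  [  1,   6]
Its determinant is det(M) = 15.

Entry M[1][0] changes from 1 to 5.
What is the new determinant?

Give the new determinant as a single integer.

det is linear in row 1: changing M[1][0] by delta changes det by delta * cofactor(1,0).
Cofactor C_10 = (-1)^(1+0) * minor(1,0) = 3
Entry delta = 5 - 1 = 4
Det delta = 4 * 3 = 12
New det = 15 + 12 = 27

Answer: 27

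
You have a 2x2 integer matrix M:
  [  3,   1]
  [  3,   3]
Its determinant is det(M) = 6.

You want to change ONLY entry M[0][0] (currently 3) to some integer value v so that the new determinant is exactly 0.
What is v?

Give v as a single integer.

det is linear in entry M[0][0]: det = old_det + (v - 3) * C_00
Cofactor C_00 = 3
Want det = 0: 6 + (v - 3) * 3 = 0
  (v - 3) = -6 / 3 = -2
  v = 3 + (-2) = 1

Answer: 1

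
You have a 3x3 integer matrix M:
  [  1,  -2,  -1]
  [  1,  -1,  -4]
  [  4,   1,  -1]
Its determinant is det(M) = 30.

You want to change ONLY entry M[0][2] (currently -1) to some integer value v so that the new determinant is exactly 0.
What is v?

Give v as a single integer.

Answer: -7

Derivation:
det is linear in entry M[0][2]: det = old_det + (v - -1) * C_02
Cofactor C_02 = 5
Want det = 0: 30 + (v - -1) * 5 = 0
  (v - -1) = -30 / 5 = -6
  v = -1 + (-6) = -7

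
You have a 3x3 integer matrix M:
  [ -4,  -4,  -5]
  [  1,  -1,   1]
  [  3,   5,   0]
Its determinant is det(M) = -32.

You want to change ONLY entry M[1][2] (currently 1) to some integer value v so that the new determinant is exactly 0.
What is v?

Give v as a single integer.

Answer: 5

Derivation:
det is linear in entry M[1][2]: det = old_det + (v - 1) * C_12
Cofactor C_12 = 8
Want det = 0: -32 + (v - 1) * 8 = 0
  (v - 1) = 32 / 8 = 4
  v = 1 + (4) = 5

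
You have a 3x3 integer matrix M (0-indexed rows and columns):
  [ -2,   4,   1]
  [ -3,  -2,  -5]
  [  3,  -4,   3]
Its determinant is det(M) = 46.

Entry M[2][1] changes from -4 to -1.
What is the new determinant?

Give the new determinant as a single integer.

det is linear in row 2: changing M[2][1] by delta changes det by delta * cofactor(2,1).
Cofactor C_21 = (-1)^(2+1) * minor(2,1) = -13
Entry delta = -1 - -4 = 3
Det delta = 3 * -13 = -39
New det = 46 + -39 = 7

Answer: 7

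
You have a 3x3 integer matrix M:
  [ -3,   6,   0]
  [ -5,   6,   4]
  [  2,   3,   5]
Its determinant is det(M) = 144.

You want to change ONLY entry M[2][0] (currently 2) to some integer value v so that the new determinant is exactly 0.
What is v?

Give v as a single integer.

det is linear in entry M[2][0]: det = old_det + (v - 2) * C_20
Cofactor C_20 = 24
Want det = 0: 144 + (v - 2) * 24 = 0
  (v - 2) = -144 / 24 = -6
  v = 2 + (-6) = -4

Answer: -4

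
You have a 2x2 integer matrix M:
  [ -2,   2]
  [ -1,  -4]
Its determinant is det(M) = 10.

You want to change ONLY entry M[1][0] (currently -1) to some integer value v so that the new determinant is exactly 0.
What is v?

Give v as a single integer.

Answer: 4

Derivation:
det is linear in entry M[1][0]: det = old_det + (v - -1) * C_10
Cofactor C_10 = -2
Want det = 0: 10 + (v - -1) * -2 = 0
  (v - -1) = -10 / -2 = 5
  v = -1 + (5) = 4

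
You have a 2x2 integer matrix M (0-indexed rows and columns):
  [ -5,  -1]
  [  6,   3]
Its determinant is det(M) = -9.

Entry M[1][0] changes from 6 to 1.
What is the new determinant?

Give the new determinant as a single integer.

Answer: -14

Derivation:
det is linear in row 1: changing M[1][0] by delta changes det by delta * cofactor(1,0).
Cofactor C_10 = (-1)^(1+0) * minor(1,0) = 1
Entry delta = 1 - 6 = -5
Det delta = -5 * 1 = -5
New det = -9 + -5 = -14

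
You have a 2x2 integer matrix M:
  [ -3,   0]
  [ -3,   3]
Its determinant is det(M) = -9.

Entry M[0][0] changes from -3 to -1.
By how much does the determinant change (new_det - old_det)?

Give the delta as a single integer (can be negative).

Answer: 6

Derivation:
Cofactor C_00 = 3
Entry delta = -1 - -3 = 2
Det delta = entry_delta * cofactor = 2 * 3 = 6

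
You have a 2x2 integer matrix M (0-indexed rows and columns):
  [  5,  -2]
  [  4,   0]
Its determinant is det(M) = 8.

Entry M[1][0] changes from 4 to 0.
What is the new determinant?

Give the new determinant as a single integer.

det is linear in row 1: changing M[1][0] by delta changes det by delta * cofactor(1,0).
Cofactor C_10 = (-1)^(1+0) * minor(1,0) = 2
Entry delta = 0 - 4 = -4
Det delta = -4 * 2 = -8
New det = 8 + -8 = 0

Answer: 0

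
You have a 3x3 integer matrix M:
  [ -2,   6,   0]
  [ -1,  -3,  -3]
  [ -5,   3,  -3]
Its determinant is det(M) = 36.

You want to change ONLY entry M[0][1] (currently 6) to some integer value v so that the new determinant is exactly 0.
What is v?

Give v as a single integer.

det is linear in entry M[0][1]: det = old_det + (v - 6) * C_01
Cofactor C_01 = 12
Want det = 0: 36 + (v - 6) * 12 = 0
  (v - 6) = -36 / 12 = -3
  v = 6 + (-3) = 3

Answer: 3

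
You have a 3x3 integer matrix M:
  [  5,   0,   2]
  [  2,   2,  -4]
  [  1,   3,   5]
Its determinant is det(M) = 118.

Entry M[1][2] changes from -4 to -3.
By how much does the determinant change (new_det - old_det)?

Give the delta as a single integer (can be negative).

Answer: -15

Derivation:
Cofactor C_12 = -15
Entry delta = -3 - -4 = 1
Det delta = entry_delta * cofactor = 1 * -15 = -15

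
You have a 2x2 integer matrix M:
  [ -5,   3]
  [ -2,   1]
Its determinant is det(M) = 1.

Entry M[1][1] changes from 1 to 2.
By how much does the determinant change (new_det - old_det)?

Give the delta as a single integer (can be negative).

Cofactor C_11 = -5
Entry delta = 2 - 1 = 1
Det delta = entry_delta * cofactor = 1 * -5 = -5

Answer: -5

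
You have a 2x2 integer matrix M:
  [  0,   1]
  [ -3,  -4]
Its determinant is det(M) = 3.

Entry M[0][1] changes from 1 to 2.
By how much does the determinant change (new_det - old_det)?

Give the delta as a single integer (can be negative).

Answer: 3

Derivation:
Cofactor C_01 = 3
Entry delta = 2 - 1 = 1
Det delta = entry_delta * cofactor = 1 * 3 = 3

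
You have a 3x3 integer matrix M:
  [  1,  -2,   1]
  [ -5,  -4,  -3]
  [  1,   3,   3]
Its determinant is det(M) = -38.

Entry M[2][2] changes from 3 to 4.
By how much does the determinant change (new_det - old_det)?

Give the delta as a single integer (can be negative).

Answer: -14

Derivation:
Cofactor C_22 = -14
Entry delta = 4 - 3 = 1
Det delta = entry_delta * cofactor = 1 * -14 = -14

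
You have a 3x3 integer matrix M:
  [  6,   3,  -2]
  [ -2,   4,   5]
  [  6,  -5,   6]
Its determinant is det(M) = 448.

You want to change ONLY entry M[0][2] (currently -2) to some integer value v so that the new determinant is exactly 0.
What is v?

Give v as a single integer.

Answer: 30

Derivation:
det is linear in entry M[0][2]: det = old_det + (v - -2) * C_02
Cofactor C_02 = -14
Want det = 0: 448 + (v - -2) * -14 = 0
  (v - -2) = -448 / -14 = 32
  v = -2 + (32) = 30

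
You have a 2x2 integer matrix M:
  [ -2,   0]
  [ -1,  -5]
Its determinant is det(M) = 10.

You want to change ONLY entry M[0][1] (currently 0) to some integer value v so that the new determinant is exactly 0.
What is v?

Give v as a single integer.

Answer: -10

Derivation:
det is linear in entry M[0][1]: det = old_det + (v - 0) * C_01
Cofactor C_01 = 1
Want det = 0: 10 + (v - 0) * 1 = 0
  (v - 0) = -10 / 1 = -10
  v = 0 + (-10) = -10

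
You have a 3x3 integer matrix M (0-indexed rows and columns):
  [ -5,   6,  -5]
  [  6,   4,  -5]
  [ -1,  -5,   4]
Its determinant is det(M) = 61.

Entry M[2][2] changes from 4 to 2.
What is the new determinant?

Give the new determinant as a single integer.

Answer: 173

Derivation:
det is linear in row 2: changing M[2][2] by delta changes det by delta * cofactor(2,2).
Cofactor C_22 = (-1)^(2+2) * minor(2,2) = -56
Entry delta = 2 - 4 = -2
Det delta = -2 * -56 = 112
New det = 61 + 112 = 173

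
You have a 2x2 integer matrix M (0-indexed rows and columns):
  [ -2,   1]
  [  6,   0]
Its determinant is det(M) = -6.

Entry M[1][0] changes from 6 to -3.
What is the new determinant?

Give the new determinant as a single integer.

Answer: 3

Derivation:
det is linear in row 1: changing M[1][0] by delta changes det by delta * cofactor(1,0).
Cofactor C_10 = (-1)^(1+0) * minor(1,0) = -1
Entry delta = -3 - 6 = -9
Det delta = -9 * -1 = 9
New det = -6 + 9 = 3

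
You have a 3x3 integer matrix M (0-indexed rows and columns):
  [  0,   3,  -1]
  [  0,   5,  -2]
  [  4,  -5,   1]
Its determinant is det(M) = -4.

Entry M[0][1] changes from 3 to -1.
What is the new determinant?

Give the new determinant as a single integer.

det is linear in row 0: changing M[0][1] by delta changes det by delta * cofactor(0,1).
Cofactor C_01 = (-1)^(0+1) * minor(0,1) = -8
Entry delta = -1 - 3 = -4
Det delta = -4 * -8 = 32
New det = -4 + 32 = 28

Answer: 28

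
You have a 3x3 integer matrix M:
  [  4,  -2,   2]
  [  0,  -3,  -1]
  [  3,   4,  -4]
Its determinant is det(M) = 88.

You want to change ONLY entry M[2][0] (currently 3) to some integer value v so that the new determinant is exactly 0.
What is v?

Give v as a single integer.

det is linear in entry M[2][0]: det = old_det + (v - 3) * C_20
Cofactor C_20 = 8
Want det = 0: 88 + (v - 3) * 8 = 0
  (v - 3) = -88 / 8 = -11
  v = 3 + (-11) = -8

Answer: -8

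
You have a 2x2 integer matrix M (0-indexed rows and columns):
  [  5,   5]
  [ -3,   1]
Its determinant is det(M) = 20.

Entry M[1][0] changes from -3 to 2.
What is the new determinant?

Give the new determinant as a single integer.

Answer: -5

Derivation:
det is linear in row 1: changing M[1][0] by delta changes det by delta * cofactor(1,0).
Cofactor C_10 = (-1)^(1+0) * minor(1,0) = -5
Entry delta = 2 - -3 = 5
Det delta = 5 * -5 = -25
New det = 20 + -25 = -5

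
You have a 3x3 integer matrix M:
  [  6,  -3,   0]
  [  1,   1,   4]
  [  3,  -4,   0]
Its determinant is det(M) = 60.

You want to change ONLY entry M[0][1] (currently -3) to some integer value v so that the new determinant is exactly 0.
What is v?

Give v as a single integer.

det is linear in entry M[0][1]: det = old_det + (v - -3) * C_01
Cofactor C_01 = 12
Want det = 0: 60 + (v - -3) * 12 = 0
  (v - -3) = -60 / 12 = -5
  v = -3 + (-5) = -8

Answer: -8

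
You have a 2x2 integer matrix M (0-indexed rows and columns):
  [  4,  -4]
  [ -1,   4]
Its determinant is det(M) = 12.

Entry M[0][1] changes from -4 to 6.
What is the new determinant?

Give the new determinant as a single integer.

Answer: 22

Derivation:
det is linear in row 0: changing M[0][1] by delta changes det by delta * cofactor(0,1).
Cofactor C_01 = (-1)^(0+1) * minor(0,1) = 1
Entry delta = 6 - -4 = 10
Det delta = 10 * 1 = 10
New det = 12 + 10 = 22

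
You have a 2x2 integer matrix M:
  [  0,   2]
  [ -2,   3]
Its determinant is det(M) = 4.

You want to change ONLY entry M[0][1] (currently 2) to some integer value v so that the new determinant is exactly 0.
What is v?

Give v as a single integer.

det is linear in entry M[0][1]: det = old_det + (v - 2) * C_01
Cofactor C_01 = 2
Want det = 0: 4 + (v - 2) * 2 = 0
  (v - 2) = -4 / 2 = -2
  v = 2 + (-2) = 0

Answer: 0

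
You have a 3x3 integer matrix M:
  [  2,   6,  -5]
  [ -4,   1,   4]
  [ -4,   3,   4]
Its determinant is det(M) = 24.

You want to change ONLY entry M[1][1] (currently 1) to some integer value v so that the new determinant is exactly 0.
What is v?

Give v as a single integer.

det is linear in entry M[1][1]: det = old_det + (v - 1) * C_11
Cofactor C_11 = -12
Want det = 0: 24 + (v - 1) * -12 = 0
  (v - 1) = -24 / -12 = 2
  v = 1 + (2) = 3

Answer: 3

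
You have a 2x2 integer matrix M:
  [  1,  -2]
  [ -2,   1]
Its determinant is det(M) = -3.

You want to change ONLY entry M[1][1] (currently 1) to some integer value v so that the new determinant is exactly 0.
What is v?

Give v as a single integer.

Answer: 4

Derivation:
det is linear in entry M[1][1]: det = old_det + (v - 1) * C_11
Cofactor C_11 = 1
Want det = 0: -3 + (v - 1) * 1 = 0
  (v - 1) = 3 / 1 = 3
  v = 1 + (3) = 4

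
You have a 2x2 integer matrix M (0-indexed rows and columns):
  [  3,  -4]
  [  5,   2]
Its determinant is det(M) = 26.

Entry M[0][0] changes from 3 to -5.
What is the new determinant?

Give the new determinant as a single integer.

Answer: 10

Derivation:
det is linear in row 0: changing M[0][0] by delta changes det by delta * cofactor(0,0).
Cofactor C_00 = (-1)^(0+0) * minor(0,0) = 2
Entry delta = -5 - 3 = -8
Det delta = -8 * 2 = -16
New det = 26 + -16 = 10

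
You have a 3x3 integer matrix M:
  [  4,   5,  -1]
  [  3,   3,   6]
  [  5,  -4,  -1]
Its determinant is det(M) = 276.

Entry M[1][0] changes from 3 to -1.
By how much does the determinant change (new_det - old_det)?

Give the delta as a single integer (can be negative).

Answer: -36

Derivation:
Cofactor C_10 = 9
Entry delta = -1 - 3 = -4
Det delta = entry_delta * cofactor = -4 * 9 = -36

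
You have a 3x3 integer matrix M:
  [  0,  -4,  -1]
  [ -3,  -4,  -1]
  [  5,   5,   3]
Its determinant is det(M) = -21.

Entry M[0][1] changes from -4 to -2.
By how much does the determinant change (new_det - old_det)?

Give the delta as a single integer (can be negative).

Cofactor C_01 = 4
Entry delta = -2 - -4 = 2
Det delta = entry_delta * cofactor = 2 * 4 = 8

Answer: 8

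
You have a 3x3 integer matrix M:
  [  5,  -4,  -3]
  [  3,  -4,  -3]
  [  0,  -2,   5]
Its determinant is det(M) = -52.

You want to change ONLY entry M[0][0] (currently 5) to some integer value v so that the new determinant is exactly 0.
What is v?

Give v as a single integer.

Answer: 3

Derivation:
det is linear in entry M[0][0]: det = old_det + (v - 5) * C_00
Cofactor C_00 = -26
Want det = 0: -52 + (v - 5) * -26 = 0
  (v - 5) = 52 / -26 = -2
  v = 5 + (-2) = 3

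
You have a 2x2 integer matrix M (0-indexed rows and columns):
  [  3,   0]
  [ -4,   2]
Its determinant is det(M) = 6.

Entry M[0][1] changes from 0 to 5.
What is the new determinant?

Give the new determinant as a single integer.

Answer: 26

Derivation:
det is linear in row 0: changing M[0][1] by delta changes det by delta * cofactor(0,1).
Cofactor C_01 = (-1)^(0+1) * minor(0,1) = 4
Entry delta = 5 - 0 = 5
Det delta = 5 * 4 = 20
New det = 6 + 20 = 26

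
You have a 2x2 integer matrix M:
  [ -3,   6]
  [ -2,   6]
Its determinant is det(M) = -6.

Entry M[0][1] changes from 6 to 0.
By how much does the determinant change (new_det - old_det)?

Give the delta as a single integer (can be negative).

Cofactor C_01 = 2
Entry delta = 0 - 6 = -6
Det delta = entry_delta * cofactor = -6 * 2 = -12

Answer: -12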